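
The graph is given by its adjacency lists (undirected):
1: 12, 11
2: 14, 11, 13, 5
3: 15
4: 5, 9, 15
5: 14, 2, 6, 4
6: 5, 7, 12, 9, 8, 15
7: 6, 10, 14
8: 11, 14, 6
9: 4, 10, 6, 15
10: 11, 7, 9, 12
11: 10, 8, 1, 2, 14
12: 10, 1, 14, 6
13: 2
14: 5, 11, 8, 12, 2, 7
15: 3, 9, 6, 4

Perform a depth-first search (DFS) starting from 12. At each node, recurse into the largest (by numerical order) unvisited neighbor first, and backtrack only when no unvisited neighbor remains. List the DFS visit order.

12, 14, 11, 10, 9, 15, 6, 8, 7, 5, 4, 2, 13, 3, 1

Visit 12
12 → 14
14 → 11
11 → 10
10 → 9
9 → 15
15 → 6
6 → 8
6 → 7
6 → 5
5 → 4
5 → 2
2 → 13
15 → 3
11 → 1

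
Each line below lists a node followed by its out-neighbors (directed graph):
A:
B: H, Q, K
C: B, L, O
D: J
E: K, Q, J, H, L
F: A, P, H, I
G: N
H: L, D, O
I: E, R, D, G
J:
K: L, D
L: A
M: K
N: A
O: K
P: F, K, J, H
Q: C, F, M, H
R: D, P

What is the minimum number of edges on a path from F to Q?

Level 0: F
Level 1: A, H, I, P
Level 2: D, E, G, J, K, L, O, R
Level 3: N, Q
Level 4: C, M
Level 5: B
Q first appears at level 3.

3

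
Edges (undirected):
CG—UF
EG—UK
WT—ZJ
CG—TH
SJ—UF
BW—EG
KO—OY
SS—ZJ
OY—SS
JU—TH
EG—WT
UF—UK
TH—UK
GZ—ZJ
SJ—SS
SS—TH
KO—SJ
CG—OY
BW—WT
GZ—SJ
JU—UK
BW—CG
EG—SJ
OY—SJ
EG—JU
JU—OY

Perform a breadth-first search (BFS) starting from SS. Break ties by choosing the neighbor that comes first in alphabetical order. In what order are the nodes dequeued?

SS OY SJ TH ZJ CG JU KO EG GZ UF UK WT BW

Visit SS; enqueue OY, SJ, TH, ZJ → queue [OY, SJ, TH, ZJ]
Visit OY; enqueue CG, JU, KO → queue [SJ, TH, ZJ, CG, JU, KO]
Visit SJ; enqueue EG, GZ, UF → queue [TH, ZJ, CG, JU, KO, EG, GZ, UF]
Visit TH; enqueue UK → queue [ZJ, CG, JU, KO, EG, GZ, UF, UK]
Visit ZJ; enqueue WT → queue [CG, JU, KO, EG, GZ, UF, UK, WT]
Visit CG; enqueue BW → queue [JU, KO, EG, GZ, UF, UK, WT, BW]
Visit JU → queue [KO, EG, GZ, UF, UK, WT, BW]
Visit KO → queue [EG, GZ, UF, UK, WT, BW]
Visit EG → queue [GZ, UF, UK, WT, BW]
Visit GZ → queue [UF, UK, WT, BW]
Visit UF → queue [UK, WT, BW]
Visit UK → queue [WT, BW]
Visit WT → queue [BW]
Visit BW → queue []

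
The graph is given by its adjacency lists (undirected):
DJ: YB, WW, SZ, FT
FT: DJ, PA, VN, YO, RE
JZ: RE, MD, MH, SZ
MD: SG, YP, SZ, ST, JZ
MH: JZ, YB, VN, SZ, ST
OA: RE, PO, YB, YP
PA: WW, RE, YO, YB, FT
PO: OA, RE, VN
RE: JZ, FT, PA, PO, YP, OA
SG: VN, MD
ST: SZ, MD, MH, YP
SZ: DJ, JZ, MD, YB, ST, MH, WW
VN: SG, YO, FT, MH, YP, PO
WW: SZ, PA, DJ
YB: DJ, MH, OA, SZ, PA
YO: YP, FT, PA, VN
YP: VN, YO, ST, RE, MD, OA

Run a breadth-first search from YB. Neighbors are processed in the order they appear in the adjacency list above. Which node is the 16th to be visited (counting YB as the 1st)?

YO

Visit YB; enqueue DJ, MH, OA, SZ, PA → queue [DJ, MH, OA, SZ, PA]
Visit DJ; enqueue WW, FT → queue [MH, OA, SZ, PA, WW, FT]
Visit MH; enqueue JZ, VN, ST → queue [OA, SZ, PA, WW, FT, JZ, VN, ST]
Visit OA; enqueue RE, PO, YP → queue [SZ, PA, WW, FT, JZ, VN, ST, RE, PO, YP]
Visit SZ; enqueue MD → queue [PA, WW, FT, JZ, VN, ST, RE, PO, YP, MD]
Visit PA; enqueue YO → queue [WW, FT, JZ, VN, ST, RE, PO, YP, MD, YO]
Visit WW → queue [FT, JZ, VN, ST, RE, PO, YP, MD, YO]
Visit FT → queue [JZ, VN, ST, RE, PO, YP, MD, YO]
Visit JZ → queue [VN, ST, RE, PO, YP, MD, YO]
Visit VN; enqueue SG → queue [ST, RE, PO, YP, MD, YO, SG]
Visit ST → queue [RE, PO, YP, MD, YO, SG]
Visit RE → queue [PO, YP, MD, YO, SG]
Visit PO → queue [YP, MD, YO, SG]
Visit YP → queue [MD, YO, SG]
Visit MD → queue [YO, SG]
Visit YO → queue [SG]
Visit SG → queue []

Visit order: YB, DJ, MH, OA, SZ, PA, WW, FT, JZ, VN, ST, RE, PO, YP, MD, YO, SG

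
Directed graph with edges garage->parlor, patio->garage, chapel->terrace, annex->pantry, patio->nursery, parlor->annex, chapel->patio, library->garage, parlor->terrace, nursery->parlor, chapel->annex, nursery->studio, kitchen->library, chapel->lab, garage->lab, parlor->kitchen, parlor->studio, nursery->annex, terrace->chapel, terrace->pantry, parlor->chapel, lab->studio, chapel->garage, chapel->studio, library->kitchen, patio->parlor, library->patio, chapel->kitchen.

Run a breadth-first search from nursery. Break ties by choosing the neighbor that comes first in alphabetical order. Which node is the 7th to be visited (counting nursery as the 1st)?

kitchen

Visit nursery; enqueue annex, parlor, studio → queue [annex, parlor, studio]
Visit annex; enqueue pantry → queue [parlor, studio, pantry]
Visit parlor; enqueue chapel, kitchen, terrace → queue [studio, pantry, chapel, kitchen, terrace]
Visit studio → queue [pantry, chapel, kitchen, terrace]
Visit pantry → queue [chapel, kitchen, terrace]
Visit chapel; enqueue garage, lab, patio → queue [kitchen, terrace, garage, lab, patio]
Visit kitchen; enqueue library → queue [terrace, garage, lab, patio, library]
Visit terrace → queue [garage, lab, patio, library]
Visit garage → queue [lab, patio, library]
Visit lab → queue [patio, library]
Visit patio → queue [library]
Visit library → queue []

Visit order: nursery, annex, parlor, studio, pantry, chapel, kitchen, terrace, garage, lab, patio, library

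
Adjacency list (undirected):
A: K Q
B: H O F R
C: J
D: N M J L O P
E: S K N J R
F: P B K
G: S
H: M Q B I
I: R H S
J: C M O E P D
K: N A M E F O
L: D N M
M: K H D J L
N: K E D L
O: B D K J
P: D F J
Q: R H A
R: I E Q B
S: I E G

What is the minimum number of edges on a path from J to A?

3

Level 0: J
Level 1: C, D, E, M, O, P
Level 2: B, F, H, K, L, N, R, S
Level 3: A, G, I, Q
A first appears at level 3.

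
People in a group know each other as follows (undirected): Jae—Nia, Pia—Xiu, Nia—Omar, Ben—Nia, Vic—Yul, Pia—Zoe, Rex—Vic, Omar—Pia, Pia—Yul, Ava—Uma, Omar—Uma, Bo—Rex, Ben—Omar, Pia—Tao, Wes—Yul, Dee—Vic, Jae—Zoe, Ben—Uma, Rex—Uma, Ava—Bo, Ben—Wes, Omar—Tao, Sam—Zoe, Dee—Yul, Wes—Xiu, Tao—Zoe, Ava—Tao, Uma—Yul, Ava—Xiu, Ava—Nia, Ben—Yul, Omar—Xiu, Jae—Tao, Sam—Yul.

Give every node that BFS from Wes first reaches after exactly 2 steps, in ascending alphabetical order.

Ava, Dee, Nia, Omar, Pia, Sam, Uma, Vic

Level 0: Wes
Level 1: Ben, Xiu, Yul
Level 2: Ava, Dee, Nia, Omar, Pia, Sam, Uma, Vic
Level 3: Bo, Jae, Rex, Tao, Zoe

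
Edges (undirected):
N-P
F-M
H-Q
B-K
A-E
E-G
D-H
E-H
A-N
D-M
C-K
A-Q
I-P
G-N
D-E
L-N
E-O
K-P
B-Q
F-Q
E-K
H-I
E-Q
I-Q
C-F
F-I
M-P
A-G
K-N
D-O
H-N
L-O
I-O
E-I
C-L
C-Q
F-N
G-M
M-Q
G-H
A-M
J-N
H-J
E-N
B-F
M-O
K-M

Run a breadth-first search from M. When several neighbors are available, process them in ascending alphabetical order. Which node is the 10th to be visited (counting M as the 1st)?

Visit M; enqueue A, D, F, G, K, O, P, Q → queue [A, D, F, G, K, O, P, Q]
Visit A; enqueue E, N → queue [D, F, G, K, O, P, Q, E, N]
Visit D; enqueue H → queue [F, G, K, O, P, Q, E, N, H]
Visit F; enqueue B, C, I → queue [G, K, O, P, Q, E, N, H, B, C, I]
Visit G → queue [K, O, P, Q, E, N, H, B, C, I]
Visit K → queue [O, P, Q, E, N, H, B, C, I]
Visit O; enqueue L → queue [P, Q, E, N, H, B, C, I, L]
Visit P → queue [Q, E, N, H, B, C, I, L]
Visit Q → queue [E, N, H, B, C, I, L]
Visit E → queue [N, H, B, C, I, L]
Visit N; enqueue J → queue [H, B, C, I, L, J]
Visit H → queue [B, C, I, L, J]
Visit B → queue [C, I, L, J]
Visit C → queue [I, L, J]
Visit I → queue [L, J]
Visit L → queue [J]
Visit J → queue []

Visit order: M, A, D, F, G, K, O, P, Q, E, N, H, B, C, I, L, J

E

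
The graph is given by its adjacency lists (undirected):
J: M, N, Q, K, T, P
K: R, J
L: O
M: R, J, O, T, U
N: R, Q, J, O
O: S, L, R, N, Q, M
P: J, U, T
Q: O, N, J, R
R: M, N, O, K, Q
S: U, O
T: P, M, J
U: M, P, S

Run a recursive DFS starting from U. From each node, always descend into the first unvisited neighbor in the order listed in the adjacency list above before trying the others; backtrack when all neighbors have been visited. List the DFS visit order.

Visit U
U → M
M → R
R → N
N → Q
Q → O
O → S
O → L
Q → J
J → K
J → T
T → P

U, M, R, N, Q, O, S, L, J, K, T, P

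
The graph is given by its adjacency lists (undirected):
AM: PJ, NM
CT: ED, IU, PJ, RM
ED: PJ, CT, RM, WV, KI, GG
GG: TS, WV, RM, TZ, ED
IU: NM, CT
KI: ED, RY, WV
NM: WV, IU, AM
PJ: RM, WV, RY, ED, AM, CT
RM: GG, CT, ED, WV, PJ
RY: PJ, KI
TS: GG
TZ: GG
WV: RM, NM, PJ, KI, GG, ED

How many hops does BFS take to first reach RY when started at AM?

Level 0: AM
Level 1: NM, PJ
Level 2: CT, ED, IU, RM, RY, WV
Level 3: GG, KI
Level 4: TS, TZ
RY first appears at level 2.

2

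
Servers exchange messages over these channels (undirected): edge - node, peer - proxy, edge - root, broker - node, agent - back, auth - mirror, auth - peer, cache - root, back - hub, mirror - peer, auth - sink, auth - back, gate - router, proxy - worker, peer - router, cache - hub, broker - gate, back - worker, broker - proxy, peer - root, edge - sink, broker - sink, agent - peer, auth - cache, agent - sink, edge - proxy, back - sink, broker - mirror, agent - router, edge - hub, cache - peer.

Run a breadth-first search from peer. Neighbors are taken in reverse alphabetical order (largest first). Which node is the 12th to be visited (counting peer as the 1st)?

broker

Visit peer; enqueue router, root, proxy, mirror, cache, auth, agent → queue [router, root, proxy, mirror, cache, auth, agent]
Visit router; enqueue gate → queue [root, proxy, mirror, cache, auth, agent, gate]
Visit root; enqueue edge → queue [proxy, mirror, cache, auth, agent, gate, edge]
Visit proxy; enqueue worker, broker → queue [mirror, cache, auth, agent, gate, edge, worker, broker]
Visit mirror → queue [cache, auth, agent, gate, edge, worker, broker]
Visit cache; enqueue hub → queue [auth, agent, gate, edge, worker, broker, hub]
Visit auth; enqueue sink, back → queue [agent, gate, edge, worker, broker, hub, sink, back]
Visit agent → queue [gate, edge, worker, broker, hub, sink, back]
Visit gate → queue [edge, worker, broker, hub, sink, back]
Visit edge; enqueue node → queue [worker, broker, hub, sink, back, node]
Visit worker → queue [broker, hub, sink, back, node]
Visit broker → queue [hub, sink, back, node]
Visit hub → queue [sink, back, node]
Visit sink → queue [back, node]
Visit back → queue [node]
Visit node → queue []

Visit order: peer, router, root, proxy, mirror, cache, auth, agent, gate, edge, worker, broker, hub, sink, back, node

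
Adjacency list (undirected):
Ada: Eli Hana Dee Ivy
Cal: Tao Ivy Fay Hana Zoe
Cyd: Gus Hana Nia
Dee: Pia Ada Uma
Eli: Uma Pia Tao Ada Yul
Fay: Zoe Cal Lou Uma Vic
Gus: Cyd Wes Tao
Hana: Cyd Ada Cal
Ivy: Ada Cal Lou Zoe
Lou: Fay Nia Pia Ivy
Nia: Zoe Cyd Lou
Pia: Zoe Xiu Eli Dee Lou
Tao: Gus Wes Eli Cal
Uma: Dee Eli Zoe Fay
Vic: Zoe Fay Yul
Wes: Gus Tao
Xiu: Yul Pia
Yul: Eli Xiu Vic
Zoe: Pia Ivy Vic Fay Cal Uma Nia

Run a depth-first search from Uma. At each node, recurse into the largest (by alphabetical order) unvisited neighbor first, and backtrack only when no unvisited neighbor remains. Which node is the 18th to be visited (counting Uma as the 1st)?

Dee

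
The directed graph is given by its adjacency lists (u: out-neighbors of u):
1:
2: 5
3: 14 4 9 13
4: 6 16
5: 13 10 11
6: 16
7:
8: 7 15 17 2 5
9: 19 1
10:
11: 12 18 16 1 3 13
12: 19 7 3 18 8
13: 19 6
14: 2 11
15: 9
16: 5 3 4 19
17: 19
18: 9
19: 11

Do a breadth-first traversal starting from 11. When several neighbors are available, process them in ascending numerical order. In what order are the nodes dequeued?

Visit 11; enqueue 1, 3, 12, 13, 16, 18 → queue [1, 3, 12, 13, 16, 18]
Visit 1 → queue [3, 12, 13, 16, 18]
Visit 3; enqueue 4, 9, 14 → queue [12, 13, 16, 18, 4, 9, 14]
Visit 12; enqueue 7, 8, 19 → queue [13, 16, 18, 4, 9, 14, 7, 8, 19]
Visit 13; enqueue 6 → queue [16, 18, 4, 9, 14, 7, 8, 19, 6]
Visit 16; enqueue 5 → queue [18, 4, 9, 14, 7, 8, 19, 6, 5]
Visit 18 → queue [4, 9, 14, 7, 8, 19, 6, 5]
Visit 4 → queue [9, 14, 7, 8, 19, 6, 5]
Visit 9 → queue [14, 7, 8, 19, 6, 5]
Visit 14; enqueue 2 → queue [7, 8, 19, 6, 5, 2]
Visit 7 → queue [8, 19, 6, 5, 2]
Visit 8; enqueue 15, 17 → queue [19, 6, 5, 2, 15, 17]
Visit 19 → queue [6, 5, 2, 15, 17]
Visit 6 → queue [5, 2, 15, 17]
Visit 5; enqueue 10 → queue [2, 15, 17, 10]
Visit 2 → queue [15, 17, 10]
Visit 15 → queue [17, 10]
Visit 17 → queue [10]
Visit 10 → queue []

11 1 3 12 13 16 18 4 9 14 7 8 19 6 5 2 15 17 10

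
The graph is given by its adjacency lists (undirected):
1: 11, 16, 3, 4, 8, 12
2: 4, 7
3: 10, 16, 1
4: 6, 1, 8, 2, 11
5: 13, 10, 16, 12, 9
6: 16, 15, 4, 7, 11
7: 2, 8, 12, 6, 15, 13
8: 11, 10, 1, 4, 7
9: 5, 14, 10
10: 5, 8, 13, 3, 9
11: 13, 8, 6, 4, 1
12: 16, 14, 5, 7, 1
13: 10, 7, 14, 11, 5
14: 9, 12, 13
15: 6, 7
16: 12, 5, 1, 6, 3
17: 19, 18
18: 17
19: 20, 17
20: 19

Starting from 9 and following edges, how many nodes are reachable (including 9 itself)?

16

BFS from 9 visits: 9, 14, 10, 5, 13, 12, 8, 3, 16, 11, 7, 1, 4, 6, 15, 2
Reachable nodes: 16 of 20 total.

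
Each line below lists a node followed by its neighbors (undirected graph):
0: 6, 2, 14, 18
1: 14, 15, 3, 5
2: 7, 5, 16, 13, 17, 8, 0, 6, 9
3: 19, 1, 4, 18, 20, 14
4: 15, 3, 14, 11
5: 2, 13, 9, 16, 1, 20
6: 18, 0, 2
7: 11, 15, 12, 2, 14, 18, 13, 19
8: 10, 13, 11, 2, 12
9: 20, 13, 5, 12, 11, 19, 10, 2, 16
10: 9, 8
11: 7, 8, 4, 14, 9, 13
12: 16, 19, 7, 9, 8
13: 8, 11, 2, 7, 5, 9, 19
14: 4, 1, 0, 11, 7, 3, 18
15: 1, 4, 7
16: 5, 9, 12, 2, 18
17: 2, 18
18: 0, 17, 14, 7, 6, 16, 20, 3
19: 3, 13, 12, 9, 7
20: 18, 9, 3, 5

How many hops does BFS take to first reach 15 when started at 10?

Level 0: 10
Level 1: 8, 9
Level 2: 2, 5, 11, 12, 13, 16, 19, 20
Level 3: 0, 1, 3, 4, 6, 7, 14, 17, 18
Level 4: 15
15 first appears at level 4.

4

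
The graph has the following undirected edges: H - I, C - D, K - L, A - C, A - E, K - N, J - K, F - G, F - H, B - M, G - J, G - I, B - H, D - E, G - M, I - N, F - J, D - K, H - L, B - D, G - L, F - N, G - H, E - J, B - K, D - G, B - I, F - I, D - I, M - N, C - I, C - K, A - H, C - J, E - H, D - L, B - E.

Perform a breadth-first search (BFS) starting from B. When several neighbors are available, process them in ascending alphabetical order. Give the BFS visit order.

B -> D -> E -> H -> I -> K -> M -> C -> G -> L -> A -> J -> F -> N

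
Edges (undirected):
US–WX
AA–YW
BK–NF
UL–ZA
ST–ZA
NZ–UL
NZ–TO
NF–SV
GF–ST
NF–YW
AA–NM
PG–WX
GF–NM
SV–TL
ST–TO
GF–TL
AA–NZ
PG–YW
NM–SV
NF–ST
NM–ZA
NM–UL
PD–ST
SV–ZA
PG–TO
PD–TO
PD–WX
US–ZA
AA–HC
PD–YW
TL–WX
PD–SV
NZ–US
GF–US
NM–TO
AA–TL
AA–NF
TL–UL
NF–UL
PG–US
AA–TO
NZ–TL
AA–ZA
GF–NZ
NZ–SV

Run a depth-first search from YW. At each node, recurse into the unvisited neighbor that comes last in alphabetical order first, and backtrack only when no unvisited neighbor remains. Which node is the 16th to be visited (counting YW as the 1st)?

GF

Visit YW
YW → PG
PG → WX
WX → US
US → ZA
ZA → UL
UL → TL
TL → SV
SV → PD
PD → TO
TO → ST
ST → NF
NF → BK
NF → AA
AA → NZ
NZ → GF
GF → NM
AA → HC

Visit order: YW, PG, WX, US, ZA, UL, TL, SV, PD, TO, ST, NF, BK, AA, NZ, GF, NM, HC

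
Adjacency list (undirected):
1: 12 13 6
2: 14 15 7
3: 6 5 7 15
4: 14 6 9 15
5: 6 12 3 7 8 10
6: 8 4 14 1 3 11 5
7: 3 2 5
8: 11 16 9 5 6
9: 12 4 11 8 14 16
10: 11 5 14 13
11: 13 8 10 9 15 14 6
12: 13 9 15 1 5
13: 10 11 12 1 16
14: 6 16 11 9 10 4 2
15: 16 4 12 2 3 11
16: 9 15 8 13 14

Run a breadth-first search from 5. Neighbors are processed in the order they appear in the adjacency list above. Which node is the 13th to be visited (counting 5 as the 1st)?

9

Visit 5; enqueue 6, 12, 3, 7, 8, 10 → queue [6, 12, 3, 7, 8, 10]
Visit 6; enqueue 4, 14, 1, 11 → queue [12, 3, 7, 8, 10, 4, 14, 1, 11]
Visit 12; enqueue 13, 9, 15 → queue [3, 7, 8, 10, 4, 14, 1, 11, 13, 9, 15]
Visit 3 → queue [7, 8, 10, 4, 14, 1, 11, 13, 9, 15]
Visit 7; enqueue 2 → queue [8, 10, 4, 14, 1, 11, 13, 9, 15, 2]
Visit 8; enqueue 16 → queue [10, 4, 14, 1, 11, 13, 9, 15, 2, 16]
Visit 10 → queue [4, 14, 1, 11, 13, 9, 15, 2, 16]
Visit 4 → queue [14, 1, 11, 13, 9, 15, 2, 16]
Visit 14 → queue [1, 11, 13, 9, 15, 2, 16]
Visit 1 → queue [11, 13, 9, 15, 2, 16]
Visit 11 → queue [13, 9, 15, 2, 16]
Visit 13 → queue [9, 15, 2, 16]
Visit 9 → queue [15, 2, 16]
Visit 15 → queue [2, 16]
Visit 2 → queue [16]
Visit 16 → queue []

Visit order: 5, 6, 12, 3, 7, 8, 10, 4, 14, 1, 11, 13, 9, 15, 2, 16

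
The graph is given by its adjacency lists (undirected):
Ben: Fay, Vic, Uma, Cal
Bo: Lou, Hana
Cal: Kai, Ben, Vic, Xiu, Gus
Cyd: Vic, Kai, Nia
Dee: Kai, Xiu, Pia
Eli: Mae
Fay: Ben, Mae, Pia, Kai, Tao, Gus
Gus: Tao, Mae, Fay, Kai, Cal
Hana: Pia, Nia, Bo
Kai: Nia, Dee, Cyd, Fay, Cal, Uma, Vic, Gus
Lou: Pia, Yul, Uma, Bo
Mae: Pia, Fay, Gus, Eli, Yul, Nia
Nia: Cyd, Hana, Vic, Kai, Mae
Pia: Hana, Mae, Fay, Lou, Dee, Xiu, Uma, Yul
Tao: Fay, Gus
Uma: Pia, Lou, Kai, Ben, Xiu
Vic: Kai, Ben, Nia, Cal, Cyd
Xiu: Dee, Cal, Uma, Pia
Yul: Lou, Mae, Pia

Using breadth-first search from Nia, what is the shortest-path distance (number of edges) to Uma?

Level 0: Nia
Level 1: Cyd, Hana, Kai, Mae, Vic
Level 2: Ben, Bo, Cal, Dee, Eli, Fay, Gus, Pia, Uma, Yul
Level 3: Lou, Tao, Xiu
Uma first appears at level 2.

2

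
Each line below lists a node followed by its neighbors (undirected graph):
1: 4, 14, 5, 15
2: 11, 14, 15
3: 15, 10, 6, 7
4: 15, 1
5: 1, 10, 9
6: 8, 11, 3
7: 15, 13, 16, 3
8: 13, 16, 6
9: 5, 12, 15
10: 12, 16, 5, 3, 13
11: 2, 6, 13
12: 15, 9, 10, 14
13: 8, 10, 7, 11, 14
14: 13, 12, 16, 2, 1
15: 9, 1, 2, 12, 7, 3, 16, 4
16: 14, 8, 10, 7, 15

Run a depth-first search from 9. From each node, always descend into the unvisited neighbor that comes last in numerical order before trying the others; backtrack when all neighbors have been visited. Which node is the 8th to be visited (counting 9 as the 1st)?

Visit 9
9 → 15
15 → 16
16 → 14
14 → 13
13 → 11
11 → 6
6 → 8
6 → 3
3 → 10
10 → 12
10 → 5
5 → 1
1 → 4
3 → 7
11 → 2

Visit order: 9, 15, 16, 14, 13, 11, 6, 8, 3, 10, 12, 5, 1, 4, 7, 2

8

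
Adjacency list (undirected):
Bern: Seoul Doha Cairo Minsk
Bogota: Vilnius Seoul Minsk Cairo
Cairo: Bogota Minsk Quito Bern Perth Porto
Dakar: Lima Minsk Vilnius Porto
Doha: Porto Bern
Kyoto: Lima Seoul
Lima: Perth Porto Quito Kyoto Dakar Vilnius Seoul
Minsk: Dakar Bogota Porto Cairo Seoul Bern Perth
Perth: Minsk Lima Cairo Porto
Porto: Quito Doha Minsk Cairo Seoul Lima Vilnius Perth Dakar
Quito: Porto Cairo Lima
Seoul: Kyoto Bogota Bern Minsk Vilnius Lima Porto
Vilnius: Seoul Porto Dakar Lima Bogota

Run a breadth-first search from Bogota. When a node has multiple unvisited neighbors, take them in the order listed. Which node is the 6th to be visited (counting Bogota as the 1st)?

Porto

Visit Bogota; enqueue Vilnius, Seoul, Minsk, Cairo → queue [Vilnius, Seoul, Minsk, Cairo]
Visit Vilnius; enqueue Porto, Dakar, Lima → queue [Seoul, Minsk, Cairo, Porto, Dakar, Lima]
Visit Seoul; enqueue Kyoto, Bern → queue [Minsk, Cairo, Porto, Dakar, Lima, Kyoto, Bern]
Visit Minsk; enqueue Perth → queue [Cairo, Porto, Dakar, Lima, Kyoto, Bern, Perth]
Visit Cairo; enqueue Quito → queue [Porto, Dakar, Lima, Kyoto, Bern, Perth, Quito]
Visit Porto; enqueue Doha → queue [Dakar, Lima, Kyoto, Bern, Perth, Quito, Doha]
Visit Dakar → queue [Lima, Kyoto, Bern, Perth, Quito, Doha]
Visit Lima → queue [Kyoto, Bern, Perth, Quito, Doha]
Visit Kyoto → queue [Bern, Perth, Quito, Doha]
Visit Bern → queue [Perth, Quito, Doha]
Visit Perth → queue [Quito, Doha]
Visit Quito → queue [Doha]
Visit Doha → queue []

Visit order: Bogota, Vilnius, Seoul, Minsk, Cairo, Porto, Dakar, Lima, Kyoto, Bern, Perth, Quito, Doha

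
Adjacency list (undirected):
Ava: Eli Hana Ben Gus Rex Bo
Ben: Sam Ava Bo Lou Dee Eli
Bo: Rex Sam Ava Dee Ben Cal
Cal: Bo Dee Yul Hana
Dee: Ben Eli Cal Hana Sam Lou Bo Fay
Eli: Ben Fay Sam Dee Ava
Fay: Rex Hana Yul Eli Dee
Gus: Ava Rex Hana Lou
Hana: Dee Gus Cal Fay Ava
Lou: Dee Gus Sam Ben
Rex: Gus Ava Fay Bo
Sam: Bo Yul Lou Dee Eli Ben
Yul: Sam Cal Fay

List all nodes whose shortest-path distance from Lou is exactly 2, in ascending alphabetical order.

Level 0: Lou
Level 1: Ben, Dee, Gus, Sam
Level 2: Ava, Bo, Cal, Eli, Fay, Hana, Rex, Yul

Ava, Bo, Cal, Eli, Fay, Hana, Rex, Yul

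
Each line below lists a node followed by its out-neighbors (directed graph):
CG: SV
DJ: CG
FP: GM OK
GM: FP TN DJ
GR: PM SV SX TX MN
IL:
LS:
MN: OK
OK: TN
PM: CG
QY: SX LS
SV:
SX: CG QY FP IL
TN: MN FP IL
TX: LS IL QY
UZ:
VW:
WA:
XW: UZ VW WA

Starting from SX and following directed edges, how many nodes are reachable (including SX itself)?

12

BFS from SX visits: SX, CG, QY, FP, IL, SV, LS, GM, OK, TN, DJ, MN
Reachable nodes: 12 of 19 total.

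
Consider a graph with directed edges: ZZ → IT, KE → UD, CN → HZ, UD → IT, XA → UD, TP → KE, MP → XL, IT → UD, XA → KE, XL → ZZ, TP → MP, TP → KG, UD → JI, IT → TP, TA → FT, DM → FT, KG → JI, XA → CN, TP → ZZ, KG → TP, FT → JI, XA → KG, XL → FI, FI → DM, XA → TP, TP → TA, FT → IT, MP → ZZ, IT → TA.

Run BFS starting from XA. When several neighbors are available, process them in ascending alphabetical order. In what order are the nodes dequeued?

XA, CN, KE, KG, TP, UD, HZ, JI, MP, TA, ZZ, IT, XL, FT, FI, DM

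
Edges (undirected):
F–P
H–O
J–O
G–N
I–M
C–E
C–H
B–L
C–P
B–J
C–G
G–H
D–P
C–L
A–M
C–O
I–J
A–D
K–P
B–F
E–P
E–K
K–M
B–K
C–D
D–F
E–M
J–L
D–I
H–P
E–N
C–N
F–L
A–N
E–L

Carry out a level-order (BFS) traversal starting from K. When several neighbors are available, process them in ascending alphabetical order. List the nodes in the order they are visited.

Visit K; enqueue B, E, M, P → queue [B, E, M, P]
Visit B; enqueue F, J, L → queue [E, M, P, F, J, L]
Visit E; enqueue C, N → queue [M, P, F, J, L, C, N]
Visit M; enqueue A, I → queue [P, F, J, L, C, N, A, I]
Visit P; enqueue D, H → queue [F, J, L, C, N, A, I, D, H]
Visit F → queue [J, L, C, N, A, I, D, H]
Visit J; enqueue O → queue [L, C, N, A, I, D, H, O]
Visit L → queue [C, N, A, I, D, H, O]
Visit C; enqueue G → queue [N, A, I, D, H, O, G]
Visit N → queue [A, I, D, H, O, G]
Visit A → queue [I, D, H, O, G]
Visit I → queue [D, H, O, G]
Visit D → queue [H, O, G]
Visit H → queue [O, G]
Visit O → queue [G]
Visit G → queue []

K, B, E, M, P, F, J, L, C, N, A, I, D, H, O, G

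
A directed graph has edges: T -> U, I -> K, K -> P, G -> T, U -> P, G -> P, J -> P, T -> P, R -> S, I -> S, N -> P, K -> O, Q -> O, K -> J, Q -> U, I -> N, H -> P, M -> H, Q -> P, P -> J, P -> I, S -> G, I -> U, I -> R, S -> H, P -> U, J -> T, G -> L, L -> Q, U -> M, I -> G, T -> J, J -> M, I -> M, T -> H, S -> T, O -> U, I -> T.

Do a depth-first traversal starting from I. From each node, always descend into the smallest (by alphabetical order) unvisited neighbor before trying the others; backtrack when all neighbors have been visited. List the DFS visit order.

Visit I
I → G
G → L
L → Q
Q → O
O → U
U → M
M → H
H → P
P → J
J → T
I → K
I → N
I → R
R → S

I -> G -> L -> Q -> O -> U -> M -> H -> P -> J -> T -> K -> N -> R -> S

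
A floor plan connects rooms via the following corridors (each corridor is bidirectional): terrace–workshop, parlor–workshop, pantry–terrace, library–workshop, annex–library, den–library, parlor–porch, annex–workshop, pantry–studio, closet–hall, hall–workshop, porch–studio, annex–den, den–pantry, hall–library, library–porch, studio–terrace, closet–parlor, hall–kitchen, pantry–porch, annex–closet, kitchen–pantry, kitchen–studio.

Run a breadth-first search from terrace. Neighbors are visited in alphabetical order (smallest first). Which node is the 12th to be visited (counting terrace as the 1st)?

Visit terrace; enqueue pantry, studio, workshop → queue [pantry, studio, workshop]
Visit pantry; enqueue den, kitchen, porch → queue [studio, workshop, den, kitchen, porch]
Visit studio → queue [workshop, den, kitchen, porch]
Visit workshop; enqueue annex, hall, library, parlor → queue [den, kitchen, porch, annex, hall, library, parlor]
Visit den → queue [kitchen, porch, annex, hall, library, parlor]
Visit kitchen → queue [porch, annex, hall, library, parlor]
Visit porch → queue [annex, hall, library, parlor]
Visit annex; enqueue closet → queue [hall, library, parlor, closet]
Visit hall → queue [library, parlor, closet]
Visit library → queue [parlor, closet]
Visit parlor → queue [closet]
Visit closet → queue []

Visit order: terrace, pantry, studio, workshop, den, kitchen, porch, annex, hall, library, parlor, closet

closet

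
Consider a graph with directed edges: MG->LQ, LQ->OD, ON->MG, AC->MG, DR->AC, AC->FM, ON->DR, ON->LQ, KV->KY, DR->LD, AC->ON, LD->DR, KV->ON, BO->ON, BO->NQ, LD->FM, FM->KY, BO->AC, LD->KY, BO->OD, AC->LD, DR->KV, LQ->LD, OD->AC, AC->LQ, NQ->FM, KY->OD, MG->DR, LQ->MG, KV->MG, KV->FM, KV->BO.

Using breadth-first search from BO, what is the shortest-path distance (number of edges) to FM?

2

Level 0: BO
Level 1: AC, NQ, OD, ON
Level 2: DR, FM, LD, LQ, MG
Level 3: KV, KY
FM first appears at level 2.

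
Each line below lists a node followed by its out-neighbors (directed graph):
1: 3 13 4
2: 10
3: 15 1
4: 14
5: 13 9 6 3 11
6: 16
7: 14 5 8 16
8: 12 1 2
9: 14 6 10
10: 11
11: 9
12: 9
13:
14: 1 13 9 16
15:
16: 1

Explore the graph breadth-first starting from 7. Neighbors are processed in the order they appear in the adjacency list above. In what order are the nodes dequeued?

7 14 5 8 16 1 13 9 6 3 11 12 2 4 10 15

Visit 7; enqueue 14, 5, 8, 16 → queue [14, 5, 8, 16]
Visit 14; enqueue 1, 13, 9 → queue [5, 8, 16, 1, 13, 9]
Visit 5; enqueue 6, 3, 11 → queue [8, 16, 1, 13, 9, 6, 3, 11]
Visit 8; enqueue 12, 2 → queue [16, 1, 13, 9, 6, 3, 11, 12, 2]
Visit 16 → queue [1, 13, 9, 6, 3, 11, 12, 2]
Visit 1; enqueue 4 → queue [13, 9, 6, 3, 11, 12, 2, 4]
Visit 13 → queue [9, 6, 3, 11, 12, 2, 4]
Visit 9; enqueue 10 → queue [6, 3, 11, 12, 2, 4, 10]
Visit 6 → queue [3, 11, 12, 2, 4, 10]
Visit 3; enqueue 15 → queue [11, 12, 2, 4, 10, 15]
Visit 11 → queue [12, 2, 4, 10, 15]
Visit 12 → queue [2, 4, 10, 15]
Visit 2 → queue [4, 10, 15]
Visit 4 → queue [10, 15]
Visit 10 → queue [15]
Visit 15 → queue []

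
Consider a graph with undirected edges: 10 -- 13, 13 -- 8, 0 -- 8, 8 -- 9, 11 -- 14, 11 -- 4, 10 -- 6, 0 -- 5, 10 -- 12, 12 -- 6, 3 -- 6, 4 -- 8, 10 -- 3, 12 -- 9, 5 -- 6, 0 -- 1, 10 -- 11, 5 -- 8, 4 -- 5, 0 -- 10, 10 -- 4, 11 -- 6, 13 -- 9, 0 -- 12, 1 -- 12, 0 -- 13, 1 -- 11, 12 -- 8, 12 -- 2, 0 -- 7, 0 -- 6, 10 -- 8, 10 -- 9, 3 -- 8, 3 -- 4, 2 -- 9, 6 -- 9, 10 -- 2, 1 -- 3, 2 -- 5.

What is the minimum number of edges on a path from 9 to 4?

Level 0: 9
Level 1: 2, 6, 8, 10, 12, 13
Level 2: 0, 1, 3, 4, 5, 11
Level 3: 7, 14
4 first appears at level 2.

2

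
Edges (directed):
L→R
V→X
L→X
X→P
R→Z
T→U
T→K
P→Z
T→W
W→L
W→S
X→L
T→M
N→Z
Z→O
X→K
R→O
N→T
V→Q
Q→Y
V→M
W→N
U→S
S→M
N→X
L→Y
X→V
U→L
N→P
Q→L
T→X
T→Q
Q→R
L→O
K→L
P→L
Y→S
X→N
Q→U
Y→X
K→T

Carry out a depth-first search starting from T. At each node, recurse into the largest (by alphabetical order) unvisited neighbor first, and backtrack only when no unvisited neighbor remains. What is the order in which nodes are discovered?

T → X → V → Q → Y → S → M → U → L → R → Z → O → P → N → K → W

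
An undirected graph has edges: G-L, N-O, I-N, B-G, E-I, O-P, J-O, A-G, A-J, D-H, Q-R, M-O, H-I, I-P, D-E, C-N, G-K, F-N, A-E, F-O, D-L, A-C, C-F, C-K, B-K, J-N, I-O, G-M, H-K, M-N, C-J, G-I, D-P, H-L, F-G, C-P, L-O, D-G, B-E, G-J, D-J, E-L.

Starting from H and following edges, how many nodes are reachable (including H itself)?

16

BFS from H visits: H, L, K, I, D, O, G, E, C, B, P, N, J, M, F, A
Reachable nodes: 16 of 18 total.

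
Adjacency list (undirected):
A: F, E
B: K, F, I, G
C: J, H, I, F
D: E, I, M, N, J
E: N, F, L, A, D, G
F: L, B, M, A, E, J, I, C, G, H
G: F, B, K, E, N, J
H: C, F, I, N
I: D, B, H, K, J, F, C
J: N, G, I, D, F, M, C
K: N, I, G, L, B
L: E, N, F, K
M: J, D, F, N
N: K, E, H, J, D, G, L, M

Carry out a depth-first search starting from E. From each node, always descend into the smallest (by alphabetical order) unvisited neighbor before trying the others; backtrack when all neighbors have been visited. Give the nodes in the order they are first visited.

Visit E
E → A
A → F
F → B
B → G
G → J
J → C
C → H
H → I
I → D
D → M
M → N
N → K
K → L

E → A → F → B → G → J → C → H → I → D → M → N → K → L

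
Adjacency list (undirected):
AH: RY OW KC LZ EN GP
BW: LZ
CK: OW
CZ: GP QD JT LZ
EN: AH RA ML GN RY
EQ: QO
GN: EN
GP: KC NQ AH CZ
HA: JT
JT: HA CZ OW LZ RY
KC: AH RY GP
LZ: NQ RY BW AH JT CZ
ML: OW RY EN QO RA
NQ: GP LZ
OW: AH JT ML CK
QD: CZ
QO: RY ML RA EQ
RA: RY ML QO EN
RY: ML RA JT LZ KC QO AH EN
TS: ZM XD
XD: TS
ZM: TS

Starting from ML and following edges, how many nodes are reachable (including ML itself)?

19

BFS from ML visits: ML, EN, OW, QO, RA, RY, AH, GN, CK, JT, EQ, KC, LZ, GP, CZ, HA, BW, NQ, QD
Reachable nodes: 19 of 22 total.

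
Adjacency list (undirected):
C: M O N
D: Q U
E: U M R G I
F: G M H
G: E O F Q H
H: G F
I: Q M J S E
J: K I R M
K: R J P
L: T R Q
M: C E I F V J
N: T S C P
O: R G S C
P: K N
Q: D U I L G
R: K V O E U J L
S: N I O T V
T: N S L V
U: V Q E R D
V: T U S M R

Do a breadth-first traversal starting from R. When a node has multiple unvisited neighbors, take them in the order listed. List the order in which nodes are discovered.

R, K, V, O, E, U, J, L, P, T, S, M, G, C, I, Q, D, N, F, H

Visit R; enqueue K, V, O, E, U, J, L → queue [K, V, O, E, U, J, L]
Visit K; enqueue P → queue [V, O, E, U, J, L, P]
Visit V; enqueue T, S, M → queue [O, E, U, J, L, P, T, S, M]
Visit O; enqueue G, C → queue [E, U, J, L, P, T, S, M, G, C]
Visit E; enqueue I → queue [U, J, L, P, T, S, M, G, C, I]
Visit U; enqueue Q, D → queue [J, L, P, T, S, M, G, C, I, Q, D]
Visit J → queue [L, P, T, S, M, G, C, I, Q, D]
Visit L → queue [P, T, S, M, G, C, I, Q, D]
Visit P; enqueue N → queue [T, S, M, G, C, I, Q, D, N]
Visit T → queue [S, M, G, C, I, Q, D, N]
Visit S → queue [M, G, C, I, Q, D, N]
Visit M; enqueue F → queue [G, C, I, Q, D, N, F]
Visit G; enqueue H → queue [C, I, Q, D, N, F, H]
Visit C → queue [I, Q, D, N, F, H]
Visit I → queue [Q, D, N, F, H]
Visit Q → queue [D, N, F, H]
Visit D → queue [N, F, H]
Visit N → queue [F, H]
Visit F → queue [H]
Visit H → queue []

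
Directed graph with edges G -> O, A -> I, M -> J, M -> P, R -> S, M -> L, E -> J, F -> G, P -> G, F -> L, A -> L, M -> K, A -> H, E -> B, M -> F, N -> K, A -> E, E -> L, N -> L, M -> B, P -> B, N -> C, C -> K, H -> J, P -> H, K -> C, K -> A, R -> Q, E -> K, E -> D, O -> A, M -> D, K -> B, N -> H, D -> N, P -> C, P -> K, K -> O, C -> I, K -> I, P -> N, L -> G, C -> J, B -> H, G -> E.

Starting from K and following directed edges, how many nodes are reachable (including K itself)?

13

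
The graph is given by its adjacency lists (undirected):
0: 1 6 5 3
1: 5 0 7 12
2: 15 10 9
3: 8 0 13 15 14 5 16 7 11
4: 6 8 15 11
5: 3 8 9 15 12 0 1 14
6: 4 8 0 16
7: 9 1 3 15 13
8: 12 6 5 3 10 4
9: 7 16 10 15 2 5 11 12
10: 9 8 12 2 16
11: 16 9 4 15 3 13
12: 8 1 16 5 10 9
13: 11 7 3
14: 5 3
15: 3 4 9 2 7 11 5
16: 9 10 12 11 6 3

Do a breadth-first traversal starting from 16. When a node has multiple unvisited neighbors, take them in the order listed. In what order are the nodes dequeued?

Visit 16; enqueue 9, 10, 12, 11, 6, 3 → queue [9, 10, 12, 11, 6, 3]
Visit 9; enqueue 7, 15, 2, 5 → queue [10, 12, 11, 6, 3, 7, 15, 2, 5]
Visit 10; enqueue 8 → queue [12, 11, 6, 3, 7, 15, 2, 5, 8]
Visit 12; enqueue 1 → queue [11, 6, 3, 7, 15, 2, 5, 8, 1]
Visit 11; enqueue 4, 13 → queue [6, 3, 7, 15, 2, 5, 8, 1, 4, 13]
Visit 6; enqueue 0 → queue [3, 7, 15, 2, 5, 8, 1, 4, 13, 0]
Visit 3; enqueue 14 → queue [7, 15, 2, 5, 8, 1, 4, 13, 0, 14]
Visit 7 → queue [15, 2, 5, 8, 1, 4, 13, 0, 14]
Visit 15 → queue [2, 5, 8, 1, 4, 13, 0, 14]
Visit 2 → queue [5, 8, 1, 4, 13, 0, 14]
Visit 5 → queue [8, 1, 4, 13, 0, 14]
Visit 8 → queue [1, 4, 13, 0, 14]
Visit 1 → queue [4, 13, 0, 14]
Visit 4 → queue [13, 0, 14]
Visit 13 → queue [0, 14]
Visit 0 → queue [14]
Visit 14 → queue []

16, 9, 10, 12, 11, 6, 3, 7, 15, 2, 5, 8, 1, 4, 13, 0, 14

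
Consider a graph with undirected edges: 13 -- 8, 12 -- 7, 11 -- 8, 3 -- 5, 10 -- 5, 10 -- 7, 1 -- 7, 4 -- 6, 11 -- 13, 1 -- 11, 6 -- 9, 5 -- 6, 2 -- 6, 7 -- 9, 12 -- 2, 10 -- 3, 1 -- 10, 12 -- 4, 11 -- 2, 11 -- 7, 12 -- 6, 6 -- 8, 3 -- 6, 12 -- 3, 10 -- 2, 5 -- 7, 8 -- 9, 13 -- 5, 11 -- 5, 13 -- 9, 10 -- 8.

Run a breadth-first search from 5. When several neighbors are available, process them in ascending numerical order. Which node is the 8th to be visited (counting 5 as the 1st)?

Visit 5; enqueue 3, 6, 7, 10, 11, 13 → queue [3, 6, 7, 10, 11, 13]
Visit 3; enqueue 12 → queue [6, 7, 10, 11, 13, 12]
Visit 6; enqueue 2, 4, 8, 9 → queue [7, 10, 11, 13, 12, 2, 4, 8, 9]
Visit 7; enqueue 1 → queue [10, 11, 13, 12, 2, 4, 8, 9, 1]
Visit 10 → queue [11, 13, 12, 2, 4, 8, 9, 1]
Visit 11 → queue [13, 12, 2, 4, 8, 9, 1]
Visit 13 → queue [12, 2, 4, 8, 9, 1]
Visit 12 → queue [2, 4, 8, 9, 1]
Visit 2 → queue [4, 8, 9, 1]
Visit 4 → queue [8, 9, 1]
Visit 8 → queue [9, 1]
Visit 9 → queue [1]
Visit 1 → queue []

Visit order: 5, 3, 6, 7, 10, 11, 13, 12, 2, 4, 8, 9, 1

12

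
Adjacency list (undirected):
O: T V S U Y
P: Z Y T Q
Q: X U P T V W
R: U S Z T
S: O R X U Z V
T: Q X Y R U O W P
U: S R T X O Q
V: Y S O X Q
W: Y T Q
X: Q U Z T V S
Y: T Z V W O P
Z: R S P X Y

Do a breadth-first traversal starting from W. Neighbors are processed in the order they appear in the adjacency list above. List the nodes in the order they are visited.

Visit W; enqueue Y, T, Q → queue [Y, T, Q]
Visit Y; enqueue Z, V, O, P → queue [T, Q, Z, V, O, P]
Visit T; enqueue X, R, U → queue [Q, Z, V, O, P, X, R, U]
Visit Q → queue [Z, V, O, P, X, R, U]
Visit Z; enqueue S → queue [V, O, P, X, R, U, S]
Visit V → queue [O, P, X, R, U, S]
Visit O → queue [P, X, R, U, S]
Visit P → queue [X, R, U, S]
Visit X → queue [R, U, S]
Visit R → queue [U, S]
Visit U → queue [S]
Visit S → queue []

W Y T Q Z V O P X R U S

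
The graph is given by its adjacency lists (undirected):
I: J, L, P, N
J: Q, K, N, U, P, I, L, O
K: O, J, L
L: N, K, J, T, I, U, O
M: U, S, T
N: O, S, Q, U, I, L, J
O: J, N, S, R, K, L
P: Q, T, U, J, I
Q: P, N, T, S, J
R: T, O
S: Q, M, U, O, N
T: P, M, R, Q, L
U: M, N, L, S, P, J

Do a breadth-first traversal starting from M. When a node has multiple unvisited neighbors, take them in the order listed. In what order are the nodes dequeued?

M, U, S, T, N, L, P, J, Q, O, R, I, K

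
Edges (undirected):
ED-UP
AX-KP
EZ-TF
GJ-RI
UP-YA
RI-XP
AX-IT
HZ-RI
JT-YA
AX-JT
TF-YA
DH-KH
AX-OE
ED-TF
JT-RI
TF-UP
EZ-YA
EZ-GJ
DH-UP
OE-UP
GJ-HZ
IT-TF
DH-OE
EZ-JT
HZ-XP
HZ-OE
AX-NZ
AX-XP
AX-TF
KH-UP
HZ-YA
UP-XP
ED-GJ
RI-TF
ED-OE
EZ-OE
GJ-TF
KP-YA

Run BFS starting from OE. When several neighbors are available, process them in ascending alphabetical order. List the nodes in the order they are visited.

Visit OE; enqueue AX, DH, ED, EZ, HZ, UP → queue [AX, DH, ED, EZ, HZ, UP]
Visit AX; enqueue IT, JT, KP, NZ, TF, XP → queue [DH, ED, EZ, HZ, UP, IT, JT, KP, NZ, TF, XP]
Visit DH; enqueue KH → queue [ED, EZ, HZ, UP, IT, JT, KP, NZ, TF, XP, KH]
Visit ED; enqueue GJ → queue [EZ, HZ, UP, IT, JT, KP, NZ, TF, XP, KH, GJ]
Visit EZ; enqueue YA → queue [HZ, UP, IT, JT, KP, NZ, TF, XP, KH, GJ, YA]
Visit HZ; enqueue RI → queue [UP, IT, JT, KP, NZ, TF, XP, KH, GJ, YA, RI]
Visit UP → queue [IT, JT, KP, NZ, TF, XP, KH, GJ, YA, RI]
Visit IT → queue [JT, KP, NZ, TF, XP, KH, GJ, YA, RI]
Visit JT → queue [KP, NZ, TF, XP, KH, GJ, YA, RI]
Visit KP → queue [NZ, TF, XP, KH, GJ, YA, RI]
Visit NZ → queue [TF, XP, KH, GJ, YA, RI]
Visit TF → queue [XP, KH, GJ, YA, RI]
Visit XP → queue [KH, GJ, YA, RI]
Visit KH → queue [GJ, YA, RI]
Visit GJ → queue [YA, RI]
Visit YA → queue [RI]
Visit RI → queue []

OE, AX, DH, ED, EZ, HZ, UP, IT, JT, KP, NZ, TF, XP, KH, GJ, YA, RI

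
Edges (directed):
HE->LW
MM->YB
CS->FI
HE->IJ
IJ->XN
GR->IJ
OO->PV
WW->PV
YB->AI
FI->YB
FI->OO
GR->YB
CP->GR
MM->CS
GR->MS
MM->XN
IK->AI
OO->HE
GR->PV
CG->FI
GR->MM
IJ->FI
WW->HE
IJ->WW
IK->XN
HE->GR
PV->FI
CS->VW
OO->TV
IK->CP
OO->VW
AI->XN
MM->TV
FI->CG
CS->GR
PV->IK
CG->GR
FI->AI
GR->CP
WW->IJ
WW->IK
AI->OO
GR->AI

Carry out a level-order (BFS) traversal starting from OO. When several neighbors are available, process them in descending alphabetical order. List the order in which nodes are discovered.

Visit OO; enqueue VW, TV, PV, HE → queue [VW, TV, PV, HE]
Visit VW → queue [TV, PV, HE]
Visit TV → queue [PV, HE]
Visit PV; enqueue IK, FI → queue [HE, IK, FI]
Visit HE; enqueue LW, IJ, GR → queue [IK, FI, LW, IJ, GR]
Visit IK; enqueue XN, CP, AI → queue [FI, LW, IJ, GR, XN, CP, AI]
Visit FI; enqueue YB, CG → queue [LW, IJ, GR, XN, CP, AI, YB, CG]
Visit LW → queue [IJ, GR, XN, CP, AI, YB, CG]
Visit IJ; enqueue WW → queue [GR, XN, CP, AI, YB, CG, WW]
Visit GR; enqueue MS, MM → queue [XN, CP, AI, YB, CG, WW, MS, MM]
Visit XN → queue [CP, AI, YB, CG, WW, MS, MM]
Visit CP → queue [AI, YB, CG, WW, MS, MM]
Visit AI → queue [YB, CG, WW, MS, MM]
Visit YB → queue [CG, WW, MS, MM]
Visit CG → queue [WW, MS, MM]
Visit WW → queue [MS, MM]
Visit MS → queue [MM]
Visit MM; enqueue CS → queue [CS]
Visit CS → queue []

OO -> VW -> TV -> PV -> HE -> IK -> FI -> LW -> IJ -> GR -> XN -> CP -> AI -> YB -> CG -> WW -> MS -> MM -> CS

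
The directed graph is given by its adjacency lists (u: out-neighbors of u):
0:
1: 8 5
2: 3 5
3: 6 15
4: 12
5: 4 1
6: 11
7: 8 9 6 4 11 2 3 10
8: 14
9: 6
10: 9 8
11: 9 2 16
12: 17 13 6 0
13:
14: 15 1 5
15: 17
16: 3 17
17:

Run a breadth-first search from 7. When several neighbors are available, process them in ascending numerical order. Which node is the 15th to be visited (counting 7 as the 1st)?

1

Visit 7; enqueue 2, 3, 4, 6, 8, 9, 10, 11 → queue [2, 3, 4, 6, 8, 9, 10, 11]
Visit 2; enqueue 5 → queue [3, 4, 6, 8, 9, 10, 11, 5]
Visit 3; enqueue 15 → queue [4, 6, 8, 9, 10, 11, 5, 15]
Visit 4; enqueue 12 → queue [6, 8, 9, 10, 11, 5, 15, 12]
Visit 6 → queue [8, 9, 10, 11, 5, 15, 12]
Visit 8; enqueue 14 → queue [9, 10, 11, 5, 15, 12, 14]
Visit 9 → queue [10, 11, 5, 15, 12, 14]
Visit 10 → queue [11, 5, 15, 12, 14]
Visit 11; enqueue 16 → queue [5, 15, 12, 14, 16]
Visit 5; enqueue 1 → queue [15, 12, 14, 16, 1]
Visit 15; enqueue 17 → queue [12, 14, 16, 1, 17]
Visit 12; enqueue 0, 13 → queue [14, 16, 1, 17, 0, 13]
Visit 14 → queue [16, 1, 17, 0, 13]
Visit 16 → queue [1, 17, 0, 13]
Visit 1 → queue [17, 0, 13]
Visit 17 → queue [0, 13]
Visit 0 → queue [13]
Visit 13 → queue []

Visit order: 7, 2, 3, 4, 6, 8, 9, 10, 11, 5, 15, 12, 14, 16, 1, 17, 0, 13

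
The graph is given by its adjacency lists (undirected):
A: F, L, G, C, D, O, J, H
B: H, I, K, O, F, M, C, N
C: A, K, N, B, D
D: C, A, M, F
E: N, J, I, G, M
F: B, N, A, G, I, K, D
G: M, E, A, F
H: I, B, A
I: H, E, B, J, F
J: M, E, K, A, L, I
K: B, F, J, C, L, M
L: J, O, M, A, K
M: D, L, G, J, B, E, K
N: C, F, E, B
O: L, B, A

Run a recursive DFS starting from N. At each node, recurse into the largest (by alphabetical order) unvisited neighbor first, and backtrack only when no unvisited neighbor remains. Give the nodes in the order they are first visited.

N → F → K → M → L → O → B → I → J → E → G → A → H → D → C

Visit N
N → F
F → K
K → M
M → L
L → O
O → B
B → I
I → J
J → E
E → G
G → A
A → H
A → D
D → C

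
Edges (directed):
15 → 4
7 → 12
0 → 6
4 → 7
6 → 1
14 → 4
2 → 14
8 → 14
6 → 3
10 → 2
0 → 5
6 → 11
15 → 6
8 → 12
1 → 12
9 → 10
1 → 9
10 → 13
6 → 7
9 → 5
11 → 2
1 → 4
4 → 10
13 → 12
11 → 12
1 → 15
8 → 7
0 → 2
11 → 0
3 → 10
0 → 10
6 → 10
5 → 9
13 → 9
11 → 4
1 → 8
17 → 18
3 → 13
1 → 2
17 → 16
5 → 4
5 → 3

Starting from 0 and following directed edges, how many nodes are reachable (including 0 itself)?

BFS from 0 visits: 0, 2, 5, 6, 10, 14, 3, 4, 9, 1, 7, 11, 13, 8, 12, 15
Reachable nodes: 16 of 19 total.

16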